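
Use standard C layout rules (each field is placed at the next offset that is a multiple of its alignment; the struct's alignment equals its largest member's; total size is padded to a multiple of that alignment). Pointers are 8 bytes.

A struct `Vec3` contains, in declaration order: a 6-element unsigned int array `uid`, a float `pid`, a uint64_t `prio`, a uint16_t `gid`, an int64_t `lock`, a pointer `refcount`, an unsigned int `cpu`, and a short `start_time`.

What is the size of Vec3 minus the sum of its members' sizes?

0..24  uid  (24B, 4-aligned)
24..28  pid  (4B, 4-aligned)
28..32  -- padding (4B)
32..40  prio  (8B, 8-aligned)
40..42  gid  (2B, 2-aligned)
42..48  -- padding (6B)
48..56  lock  (8B, 8-aligned)
56..64  refcount  (8B, 8-aligned)
64..68  cpu  (4B, 4-aligned)
68..70  start_time  (2B, 2-aligned)
70..72  -- tail padding (2B)
sizeof = 72, alignof = 8
data bytes 60, size 72 → padding 12

12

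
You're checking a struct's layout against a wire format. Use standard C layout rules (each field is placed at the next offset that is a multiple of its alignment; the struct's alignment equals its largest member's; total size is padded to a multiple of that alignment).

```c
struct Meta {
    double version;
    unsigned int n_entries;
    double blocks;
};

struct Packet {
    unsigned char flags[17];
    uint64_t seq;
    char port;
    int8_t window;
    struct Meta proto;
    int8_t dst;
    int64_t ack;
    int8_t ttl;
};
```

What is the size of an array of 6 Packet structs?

528

Meta: 0..8  version  (8B, 8-aligned); 8..12  n_entries  (4B, 4-aligned); 12..16  -- padding (4B); 16..24  blocks  (8B, 8-aligned); sizeof = 24, alignof = 8
0..17  flags  (17B, 1-aligned)
17..24  -- padding (7B)
24..32  seq  (8B, 8-aligned)
32..33  port  (1B, 1-aligned)
33..34  window  (1B, 1-aligned)
34..40  -- padding (6B)
40..64  proto  (24B, 8-aligned)
64..65  dst  (1B, 1-aligned)
65..72  -- padding (7B)
72..80  ack  (8B, 8-aligned)
80..81  ttl  (1B, 1-aligned)
81..88  -- tail padding (7B)
sizeof = 88, alignof = 8
array of 6: 6 × 88 = 528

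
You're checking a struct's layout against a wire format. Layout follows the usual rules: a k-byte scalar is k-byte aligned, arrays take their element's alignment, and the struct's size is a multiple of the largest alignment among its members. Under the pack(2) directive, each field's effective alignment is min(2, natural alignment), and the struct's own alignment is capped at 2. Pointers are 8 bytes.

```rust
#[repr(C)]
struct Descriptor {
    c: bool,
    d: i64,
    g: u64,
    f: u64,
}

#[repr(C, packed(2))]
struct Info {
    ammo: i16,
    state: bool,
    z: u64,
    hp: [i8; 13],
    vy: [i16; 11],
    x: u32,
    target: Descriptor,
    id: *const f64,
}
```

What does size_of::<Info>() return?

Descriptor: @0: c [1B, align 1] → 1; +7 pad (align 8); @8: d [8B, align 8] → 16; @16: g [8B, align 8] → 24; @24: f [8B, align 8] → 32; size 32, align 8
@0: ammo [2B, align 2] → 2
@2: state [1B, align 1] → 3
+1 pad (align 2)
@4: z [8B, align 2] → 12
@12: hp [13B, align 1] → 25
+1 pad (align 2)
@26: vy [22B, align 2] → 48
@48: x [4B, align 2] → 52
@52: target [32B, align 2] → 84
@84: id [8B, align 2] → 92
size 92, align 2

92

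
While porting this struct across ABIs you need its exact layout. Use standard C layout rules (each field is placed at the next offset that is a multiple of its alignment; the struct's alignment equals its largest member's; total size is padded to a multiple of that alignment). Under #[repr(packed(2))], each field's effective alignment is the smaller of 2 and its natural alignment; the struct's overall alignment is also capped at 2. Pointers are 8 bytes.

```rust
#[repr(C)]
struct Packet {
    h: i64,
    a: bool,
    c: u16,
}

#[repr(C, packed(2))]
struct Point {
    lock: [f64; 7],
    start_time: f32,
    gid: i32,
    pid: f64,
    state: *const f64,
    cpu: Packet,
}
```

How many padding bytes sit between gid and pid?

0

Packet: h at 0 (size 8, align 8) → ends 8; a at 8 (size 1, align 1) → ends 9; pad 1 to align 2 for c; c at 10 (size 2, align 2) → ends 12; tail pad 4 to reach multiple of 8; total 16 bytes, alignment 8
lock at 0 (size 56, align 2) → ends 56
start_time at 56 (size 4, align 2) → ends 60
gid at 60 (size 4, align 2) → ends 64
pid at 64 (size 8, align 2) → ends 72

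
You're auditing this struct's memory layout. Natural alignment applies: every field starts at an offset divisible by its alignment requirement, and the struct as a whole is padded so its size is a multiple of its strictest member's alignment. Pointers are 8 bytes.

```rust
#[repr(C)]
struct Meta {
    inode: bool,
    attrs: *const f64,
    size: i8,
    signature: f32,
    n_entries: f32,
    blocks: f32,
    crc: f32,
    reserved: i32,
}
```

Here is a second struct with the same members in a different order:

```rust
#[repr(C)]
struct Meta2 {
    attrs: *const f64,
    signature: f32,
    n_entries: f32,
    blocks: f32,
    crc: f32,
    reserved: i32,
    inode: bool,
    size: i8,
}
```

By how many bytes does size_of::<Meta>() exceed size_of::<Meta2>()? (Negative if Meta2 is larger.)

@0: inode [1B, align 1] → 1
+7 pad (align 8)
@8: attrs [8B, align 8] → 16
@16: size [1B, align 1] → 17
+3 pad (align 4)
@20: signature [4B, align 4] → 24
@24: n_entries [4B, align 4] → 28
@28: blocks [4B, align 4] → 32
@32: crc [4B, align 4] → 36
@36: reserved [4B, align 4] → 40
size 40, align 8
— Meta2 —
@0: attrs [8B, align 8] → 8
@8: signature [4B, align 4] → 12
@12: n_entries [4B, align 4] → 16
@16: blocks [4B, align 4] → 20
@20: crc [4B, align 4] → 24
@24: reserved [4B, align 4] → 28
@28: inode [1B, align 1] → 29
@29: size [1B, align 1] → 30
+2 tail pad (align 8)
size 32, align 8
40 − 32 = 8

8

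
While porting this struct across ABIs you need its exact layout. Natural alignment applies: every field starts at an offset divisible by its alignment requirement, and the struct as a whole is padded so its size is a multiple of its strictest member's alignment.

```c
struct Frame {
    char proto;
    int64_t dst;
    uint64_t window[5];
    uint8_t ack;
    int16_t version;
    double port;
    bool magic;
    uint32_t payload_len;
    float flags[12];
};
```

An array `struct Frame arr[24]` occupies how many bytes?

0..1  proto  (1B, 1-aligned)
1..8  -- padding (7B)
8..16  dst  (8B, 8-aligned)
16..56  window  (40B, 8-aligned)
56..57  ack  (1B, 1-aligned)
57..58  -- padding (1B)
58..60  version  (2B, 2-aligned)
60..64  -- padding (4B)
64..72  port  (8B, 8-aligned)
72..73  magic  (1B, 1-aligned)
73..76  -- padding (3B)
76..80  payload_len  (4B, 4-aligned)
80..128  flags  (48B, 4-aligned)
sizeof = 128, alignof = 8
array of 24: 24 × 128 = 3072

3072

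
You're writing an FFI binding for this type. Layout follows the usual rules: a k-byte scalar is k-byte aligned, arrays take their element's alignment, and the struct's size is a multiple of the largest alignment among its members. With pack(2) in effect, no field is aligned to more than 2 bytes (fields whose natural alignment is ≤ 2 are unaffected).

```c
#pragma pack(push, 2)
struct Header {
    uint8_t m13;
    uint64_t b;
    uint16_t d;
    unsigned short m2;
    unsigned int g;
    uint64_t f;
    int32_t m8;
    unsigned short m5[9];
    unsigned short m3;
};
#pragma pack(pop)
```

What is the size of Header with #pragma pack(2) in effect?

50

0..1  m13  (1B, 1-aligned)
1..2  -- padding (1B)
2..10  b  (8B, 2-aligned)
10..12  d  (2B, 2-aligned)
12..14  m2  (2B, 2-aligned)
14..18  g  (4B, 2-aligned)
18..26  f  (8B, 2-aligned)
26..30  m8  (4B, 2-aligned)
30..48  m5  (18B, 2-aligned)
48..50  m3  (2B, 2-aligned)
sizeof = 50, alignof = 2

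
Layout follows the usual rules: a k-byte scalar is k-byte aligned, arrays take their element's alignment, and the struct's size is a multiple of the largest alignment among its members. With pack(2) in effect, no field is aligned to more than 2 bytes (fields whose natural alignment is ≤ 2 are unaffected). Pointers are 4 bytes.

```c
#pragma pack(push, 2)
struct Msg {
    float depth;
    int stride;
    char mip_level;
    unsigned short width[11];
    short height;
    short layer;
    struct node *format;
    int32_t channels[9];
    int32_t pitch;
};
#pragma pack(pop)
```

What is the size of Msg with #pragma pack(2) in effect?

0..4  depth  (4B, 2-aligned)
4..8  stride  (4B, 2-aligned)
8..9  mip_level  (1B, 1-aligned)
9..10  -- padding (1B)
10..32  width  (22B, 2-aligned)
32..34  height  (2B, 2-aligned)
34..36  layer  (2B, 2-aligned)
36..40  format  (4B, 2-aligned)
40..76  channels  (36B, 2-aligned)
76..80  pitch  (4B, 2-aligned)
sizeof = 80, alignof = 2

80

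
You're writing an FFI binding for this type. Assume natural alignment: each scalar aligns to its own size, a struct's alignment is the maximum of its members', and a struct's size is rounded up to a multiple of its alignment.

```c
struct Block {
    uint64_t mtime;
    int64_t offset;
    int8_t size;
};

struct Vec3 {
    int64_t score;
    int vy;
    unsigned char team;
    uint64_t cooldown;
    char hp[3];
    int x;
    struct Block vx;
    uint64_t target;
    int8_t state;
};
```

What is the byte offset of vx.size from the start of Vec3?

48

Block: mtime at 0 (size 8, align 8) → ends 8; offset at 8 (size 8, align 8) → ends 16; size at 16 (size 1, align 1) → ends 17; tail pad 7 to reach multiple of 8; total 24 bytes, alignment 8
score at 0 (size 8, align 8) → ends 8
vy at 8 (size 4, align 4) → ends 12
team at 12 (size 1, align 1) → ends 13
pad 3 to align 8 for cooldown
cooldown at 16 (size 8, align 8) → ends 24
hp at 24 (size 3, align 1) → ends 27
pad 1 to align 4 for x
x at 28 (size 4, align 4) → ends 32
vx at 32 (size 24, align 8) → ends 56
within Block: size at 16
32 + 16 = 48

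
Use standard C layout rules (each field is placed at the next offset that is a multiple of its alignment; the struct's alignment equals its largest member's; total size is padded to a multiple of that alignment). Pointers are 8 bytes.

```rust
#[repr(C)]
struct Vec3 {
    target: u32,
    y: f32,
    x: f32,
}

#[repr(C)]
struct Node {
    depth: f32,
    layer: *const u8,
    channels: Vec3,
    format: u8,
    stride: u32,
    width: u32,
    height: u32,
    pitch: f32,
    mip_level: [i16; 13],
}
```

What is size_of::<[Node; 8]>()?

Vec3: 0..4  target  (4B, 4-aligned); 4..8  y  (4B, 4-aligned); 8..12  x  (4B, 4-aligned); sizeof = 12, alignof = 4
0..4  depth  (4B, 4-aligned)
4..8  -- padding (4B)
8..16  layer  (8B, 8-aligned)
16..28  channels  (12B, 4-aligned)
28..29  format  (1B, 1-aligned)
29..32  -- padding (3B)
32..36  stride  (4B, 4-aligned)
36..40  width  (4B, 4-aligned)
40..44  height  (4B, 4-aligned)
44..48  pitch  (4B, 4-aligned)
48..74  mip_level  (26B, 2-aligned)
74..80  -- tail padding (6B)
sizeof = 80, alignof = 8
array of 8: 8 × 80 = 640

640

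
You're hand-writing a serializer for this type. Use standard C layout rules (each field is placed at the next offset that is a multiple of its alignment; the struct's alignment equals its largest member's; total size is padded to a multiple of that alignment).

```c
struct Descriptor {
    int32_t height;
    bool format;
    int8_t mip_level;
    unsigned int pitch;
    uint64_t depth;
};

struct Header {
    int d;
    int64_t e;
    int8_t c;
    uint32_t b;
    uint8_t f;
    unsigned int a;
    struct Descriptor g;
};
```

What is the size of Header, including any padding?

56 bytes

Descriptor: 0..4  height  (4B, 4-aligned); 4..5  format  (1B, 1-aligned); 5..6  mip_level  (1B, 1-aligned); 6..8  -- padding (2B); 8..12  pitch  (4B, 4-aligned); 12..16  -- padding (4B); 16..24  depth  (8B, 8-aligned); sizeof = 24, alignof = 8
0..4  d  (4B, 4-aligned)
4..8  -- padding (4B)
8..16  e  (8B, 8-aligned)
16..17  c  (1B, 1-aligned)
17..20  -- padding (3B)
20..24  b  (4B, 4-aligned)
24..25  f  (1B, 1-aligned)
25..28  -- padding (3B)
28..32  a  (4B, 4-aligned)
32..56  g  (24B, 8-aligned)
sizeof = 56, alignof = 8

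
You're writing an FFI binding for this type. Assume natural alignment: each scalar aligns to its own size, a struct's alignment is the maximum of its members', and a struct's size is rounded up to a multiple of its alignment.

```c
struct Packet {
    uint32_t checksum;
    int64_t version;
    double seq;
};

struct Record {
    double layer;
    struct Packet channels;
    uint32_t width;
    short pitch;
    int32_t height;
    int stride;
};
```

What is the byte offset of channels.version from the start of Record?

Packet: @0: checksum [4B, align 4] → 4; +4 pad (align 8); @8: version [8B, align 8] → 16; @16: seq [8B, align 8] → 24; size 24, align 8
@0: layer [8B, align 8] → 8
@8: channels [24B, align 8] → 32
within Packet: version at 8
8 + 8 = 16

16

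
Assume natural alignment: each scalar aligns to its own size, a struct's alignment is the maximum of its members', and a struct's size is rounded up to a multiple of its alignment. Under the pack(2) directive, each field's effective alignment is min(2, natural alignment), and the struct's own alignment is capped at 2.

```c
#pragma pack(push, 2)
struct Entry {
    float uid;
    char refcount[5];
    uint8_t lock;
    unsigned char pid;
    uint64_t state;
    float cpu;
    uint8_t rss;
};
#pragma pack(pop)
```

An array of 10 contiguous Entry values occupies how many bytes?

260

0..4  uid  (4B, 2-aligned)
4..9  refcount  (5B, 1-aligned)
9..10  lock  (1B, 1-aligned)
10..11  pid  (1B, 1-aligned)
11..12  -- padding (1B)
12..20  state  (8B, 2-aligned)
20..24  cpu  (4B, 2-aligned)
24..25  rss  (1B, 1-aligned)
25..26  -- tail padding (1B)
sizeof = 26, alignof = 2
array of 10: 10 × 26 = 260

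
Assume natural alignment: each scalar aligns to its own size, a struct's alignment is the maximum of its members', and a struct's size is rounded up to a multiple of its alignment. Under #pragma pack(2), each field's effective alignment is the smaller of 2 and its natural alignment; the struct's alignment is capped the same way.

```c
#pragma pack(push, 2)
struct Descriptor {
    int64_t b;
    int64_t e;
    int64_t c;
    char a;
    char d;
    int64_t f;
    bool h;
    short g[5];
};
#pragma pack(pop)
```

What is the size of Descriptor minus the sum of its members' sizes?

@0: b [8B, align 2] → 8
@8: e [8B, align 2] → 16
@16: c [8B, align 2] → 24
@24: a [1B, align 1] → 25
@25: d [1B, align 1] → 26
@26: f [8B, align 2] → 34
@34: h [1B, align 1] → 35
+1 pad (align 2)
@36: g [10B, align 2] → 46
size 46, align 2
data bytes 45, size 46 → padding 1

1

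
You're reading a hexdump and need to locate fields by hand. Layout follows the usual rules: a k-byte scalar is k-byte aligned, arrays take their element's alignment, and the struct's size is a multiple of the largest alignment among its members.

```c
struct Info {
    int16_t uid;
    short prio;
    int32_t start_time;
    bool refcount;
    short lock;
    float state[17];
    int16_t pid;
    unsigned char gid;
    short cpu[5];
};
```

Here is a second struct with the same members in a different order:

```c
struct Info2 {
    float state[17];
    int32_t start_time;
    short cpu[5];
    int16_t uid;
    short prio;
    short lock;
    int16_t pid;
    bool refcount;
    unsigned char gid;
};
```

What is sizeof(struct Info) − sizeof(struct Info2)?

4

0..2  uid  (2B, 2-aligned)
2..4  prio  (2B, 2-aligned)
4..8  start_time  (4B, 4-aligned)
8..9  refcount  (1B, 1-aligned)
9..10  -- padding (1B)
10..12  lock  (2B, 2-aligned)
12..80  state  (68B, 4-aligned)
80..82  pid  (2B, 2-aligned)
82..83  gid  (1B, 1-aligned)
83..84  -- padding (1B)
84..94  cpu  (10B, 2-aligned)
94..96  -- tail padding (2B)
sizeof = 96, alignof = 4
— Info2 —
0..68  state  (68B, 4-aligned)
68..72  start_time  (4B, 4-aligned)
72..82  cpu  (10B, 2-aligned)
82..84  uid  (2B, 2-aligned)
84..86  prio  (2B, 2-aligned)
86..88  lock  (2B, 2-aligned)
88..90  pid  (2B, 2-aligned)
90..91  refcount  (1B, 1-aligned)
91..92  gid  (1B, 1-aligned)
sizeof = 92, alignof = 4
96 − 92 = 4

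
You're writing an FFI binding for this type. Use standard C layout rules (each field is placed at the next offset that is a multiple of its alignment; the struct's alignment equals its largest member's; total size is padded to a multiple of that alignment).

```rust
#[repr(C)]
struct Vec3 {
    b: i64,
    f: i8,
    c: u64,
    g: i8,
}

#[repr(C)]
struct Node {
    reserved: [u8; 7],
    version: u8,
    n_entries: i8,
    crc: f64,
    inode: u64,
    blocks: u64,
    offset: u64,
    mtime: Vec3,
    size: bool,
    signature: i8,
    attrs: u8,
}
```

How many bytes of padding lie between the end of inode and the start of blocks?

Vec3: b at 0 (size 8, align 8) → ends 8; f at 8 (size 1, align 1) → ends 9; pad 7 to align 8 for c; c at 16 (size 8, align 8) → ends 24; g at 24 (size 1, align 1) → ends 25; tail pad 7 to reach multiple of 8; total 32 bytes, alignment 8
reserved at 0 (size 7, align 1) → ends 7
version at 7 (size 1, align 1) → ends 8
n_entries at 8 (size 1, align 1) → ends 9
pad 7 to align 8 for crc
crc at 16 (size 8, align 8) → ends 24
inode at 24 (size 8, align 8) → ends 32
blocks at 32 (size 8, align 8) → ends 40

0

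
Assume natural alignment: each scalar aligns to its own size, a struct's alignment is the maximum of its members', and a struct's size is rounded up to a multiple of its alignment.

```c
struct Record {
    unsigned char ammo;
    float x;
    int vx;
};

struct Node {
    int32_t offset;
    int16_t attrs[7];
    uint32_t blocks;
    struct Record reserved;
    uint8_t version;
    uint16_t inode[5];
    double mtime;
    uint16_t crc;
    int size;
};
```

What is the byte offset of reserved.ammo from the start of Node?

Record: 0..1  ammo  (1B, 1-aligned); 1..4  -- padding (3B); 4..8  x  (4B, 4-aligned); 8..12  vx  (4B, 4-aligned); sizeof = 12, alignof = 4
0..4  offset  (4B, 4-aligned)
4..18  attrs  (14B, 2-aligned)
18..20  -- padding (2B)
20..24  blocks  (4B, 4-aligned)
24..36  reserved  (12B, 4-aligned)
within Record: ammo at 0
24 + 0 = 24

24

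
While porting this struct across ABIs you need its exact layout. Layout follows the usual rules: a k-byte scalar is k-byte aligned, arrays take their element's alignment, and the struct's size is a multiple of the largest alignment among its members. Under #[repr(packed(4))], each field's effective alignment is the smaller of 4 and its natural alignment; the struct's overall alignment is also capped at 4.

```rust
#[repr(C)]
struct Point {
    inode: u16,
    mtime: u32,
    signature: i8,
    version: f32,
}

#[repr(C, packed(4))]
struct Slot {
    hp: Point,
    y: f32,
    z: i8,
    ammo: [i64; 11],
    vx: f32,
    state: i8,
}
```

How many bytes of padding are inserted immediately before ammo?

3

Point: @0: inode [2B, align 2] → 2; +2 pad (align 4); @4: mtime [4B, align 4] → 8; @8: signature [1B, align 1] → 9; +3 pad (align 4); @12: version [4B, align 4] → 16; size 16, align 4
@0: hp [16B, align 4] → 16
@16: y [4B, align 4] → 20
@20: z [1B, align 1] → 21
+3 pad (align 4)
@24: ammo [88B, align 4] → 112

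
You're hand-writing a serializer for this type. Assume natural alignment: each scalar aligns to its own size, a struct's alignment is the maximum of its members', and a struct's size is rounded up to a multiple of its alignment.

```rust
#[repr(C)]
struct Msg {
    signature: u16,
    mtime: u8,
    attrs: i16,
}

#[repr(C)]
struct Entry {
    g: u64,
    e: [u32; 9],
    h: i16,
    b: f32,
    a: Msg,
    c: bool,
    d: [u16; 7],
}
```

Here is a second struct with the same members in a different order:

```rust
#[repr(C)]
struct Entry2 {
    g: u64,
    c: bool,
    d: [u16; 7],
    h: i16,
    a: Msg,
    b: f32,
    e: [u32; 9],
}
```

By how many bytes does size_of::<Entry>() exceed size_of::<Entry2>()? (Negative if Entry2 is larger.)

Msg: @0: signature [2B, align 2] → 2; @2: mtime [1B, align 1] → 3; +1 pad (align 2); @4: attrs [2B, align 2] → 6; size 6, align 2
@0: g [8B, align 8] → 8
@8: e [36B, align 4] → 44
@44: h [2B, align 2] → 46
+2 pad (align 4)
@48: b [4B, align 4] → 52
@52: a [6B, align 2] → 58
@58: c [1B, align 1] → 59
+1 pad (align 2)
@60: d [14B, align 2] → 74
+6 tail pad (align 8)
size 80, align 8
— Entry2 —
@0: g [8B, align 8] → 8
@8: c [1B, align 1] → 9
+1 pad (align 2)
@10: d [14B, align 2] → 24
@24: h [2B, align 2] → 26
@26: a [6B, align 2] → 32
@32: b [4B, align 4] → 36
@36: e [36B, align 4] → 72
size 72, align 8
80 − 72 = 8

8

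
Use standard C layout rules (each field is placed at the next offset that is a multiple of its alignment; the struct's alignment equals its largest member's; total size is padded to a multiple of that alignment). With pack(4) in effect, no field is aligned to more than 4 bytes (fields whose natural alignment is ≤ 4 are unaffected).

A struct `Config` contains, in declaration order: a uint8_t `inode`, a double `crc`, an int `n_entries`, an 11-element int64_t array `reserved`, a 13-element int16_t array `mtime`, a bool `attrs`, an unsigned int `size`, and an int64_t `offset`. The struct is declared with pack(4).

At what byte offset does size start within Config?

132

@0: inode [1B, align 1] → 1
+3 pad (align 4)
@4: crc [8B, align 4] → 12
@12: n_entries [4B, align 4] → 16
@16: reserved [88B, align 4] → 104
@104: mtime [26B, align 2] → 130
@130: attrs [1B, align 1] → 131
+1 pad (align 4)
@132: size [4B, align 4] → 136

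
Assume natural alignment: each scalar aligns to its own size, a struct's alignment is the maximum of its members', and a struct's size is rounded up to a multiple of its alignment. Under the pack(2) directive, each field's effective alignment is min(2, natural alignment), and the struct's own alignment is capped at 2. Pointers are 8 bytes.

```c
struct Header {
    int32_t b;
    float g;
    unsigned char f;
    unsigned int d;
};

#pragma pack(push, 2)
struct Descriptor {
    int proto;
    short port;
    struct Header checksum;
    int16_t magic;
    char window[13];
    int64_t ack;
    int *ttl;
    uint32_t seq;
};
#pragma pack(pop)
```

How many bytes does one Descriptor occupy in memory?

58 bytes

Header: b at 0 (size 4, align 4) → ends 4; g at 4 (size 4, align 4) → ends 8; f at 8 (size 1, align 1) → ends 9; pad 3 to align 4 for d; d at 12 (size 4, align 4) → ends 16; total 16 bytes, alignment 4
proto at 0 (size 4, align 2) → ends 4
port at 4 (size 2, align 2) → ends 6
checksum at 6 (size 16, align 2) → ends 22
magic at 22 (size 2, align 2) → ends 24
window at 24 (size 13, align 1) → ends 37
pad 1 to align 2 for ack
ack at 38 (size 8, align 2) → ends 46
ttl at 46 (size 8, align 2) → ends 54
seq at 54 (size 4, align 2) → ends 58
total 58 bytes, alignment 2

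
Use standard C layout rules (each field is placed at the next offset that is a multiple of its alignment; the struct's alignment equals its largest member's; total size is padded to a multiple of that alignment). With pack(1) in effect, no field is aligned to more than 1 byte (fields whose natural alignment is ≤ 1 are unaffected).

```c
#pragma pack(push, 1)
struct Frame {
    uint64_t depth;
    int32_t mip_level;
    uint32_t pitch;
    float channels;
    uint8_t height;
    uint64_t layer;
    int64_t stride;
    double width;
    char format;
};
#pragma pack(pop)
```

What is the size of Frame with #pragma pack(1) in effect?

46

0..8  depth  (8B, 1-aligned)
8..12  mip_level  (4B, 1-aligned)
12..16  pitch  (4B, 1-aligned)
16..20  channels  (4B, 1-aligned)
20..21  height  (1B, 1-aligned)
21..29  layer  (8B, 1-aligned)
29..37  stride  (8B, 1-aligned)
37..45  width  (8B, 1-aligned)
45..46  format  (1B, 1-aligned)
sizeof = 46, alignof = 1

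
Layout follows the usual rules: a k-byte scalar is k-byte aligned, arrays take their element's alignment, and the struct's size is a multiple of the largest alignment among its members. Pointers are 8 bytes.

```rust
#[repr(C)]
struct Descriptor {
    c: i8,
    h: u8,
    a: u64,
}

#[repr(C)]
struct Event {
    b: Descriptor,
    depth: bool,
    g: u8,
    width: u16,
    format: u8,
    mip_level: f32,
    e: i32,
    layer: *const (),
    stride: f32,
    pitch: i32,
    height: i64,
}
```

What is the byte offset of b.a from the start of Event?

8

Descriptor: @0: c [1B, align 1] → 1; @1: h [1B, align 1] → 2; +6 pad (align 8); @8: a [8B, align 8] → 16; size 16, align 8
@0: b [16B, align 8] → 16
within Descriptor: a at 8
0 + 8 = 8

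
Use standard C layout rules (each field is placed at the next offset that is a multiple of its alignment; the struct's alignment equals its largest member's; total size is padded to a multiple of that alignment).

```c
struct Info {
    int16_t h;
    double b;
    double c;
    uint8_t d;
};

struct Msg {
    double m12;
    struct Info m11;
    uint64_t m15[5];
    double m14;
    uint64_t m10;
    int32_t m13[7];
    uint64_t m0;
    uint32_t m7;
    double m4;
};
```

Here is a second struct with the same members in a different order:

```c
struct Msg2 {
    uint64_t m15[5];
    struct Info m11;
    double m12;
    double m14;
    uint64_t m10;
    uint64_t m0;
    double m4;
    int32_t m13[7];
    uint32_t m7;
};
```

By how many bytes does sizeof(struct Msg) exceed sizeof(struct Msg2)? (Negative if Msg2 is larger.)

Info: 0..2  h  (2B, 2-aligned); 2..8  -- padding (6B); 8..16  b  (8B, 8-aligned); 16..24  c  (8B, 8-aligned); 24..25  d  (1B, 1-aligned); 25..32  -- tail padding (7B); sizeof = 32, alignof = 8
0..8  m12  (8B, 8-aligned)
8..40  m11  (32B, 8-aligned)
40..80  m15  (40B, 8-aligned)
80..88  m14  (8B, 8-aligned)
88..96  m10  (8B, 8-aligned)
96..124  m13  (28B, 4-aligned)
124..128  -- padding (4B)
128..136  m0  (8B, 8-aligned)
136..140  m7  (4B, 4-aligned)
140..144  -- padding (4B)
144..152  m4  (8B, 8-aligned)
sizeof = 152, alignof = 8
— Msg2 —
0..40  m15  (40B, 8-aligned)
40..72  m11  (32B, 8-aligned)
72..80  m12  (8B, 8-aligned)
80..88  m14  (8B, 8-aligned)
88..96  m10  (8B, 8-aligned)
96..104  m0  (8B, 8-aligned)
104..112  m4  (8B, 8-aligned)
112..140  m13  (28B, 4-aligned)
140..144  m7  (4B, 4-aligned)
sizeof = 144, alignof = 8
152 − 144 = 8

8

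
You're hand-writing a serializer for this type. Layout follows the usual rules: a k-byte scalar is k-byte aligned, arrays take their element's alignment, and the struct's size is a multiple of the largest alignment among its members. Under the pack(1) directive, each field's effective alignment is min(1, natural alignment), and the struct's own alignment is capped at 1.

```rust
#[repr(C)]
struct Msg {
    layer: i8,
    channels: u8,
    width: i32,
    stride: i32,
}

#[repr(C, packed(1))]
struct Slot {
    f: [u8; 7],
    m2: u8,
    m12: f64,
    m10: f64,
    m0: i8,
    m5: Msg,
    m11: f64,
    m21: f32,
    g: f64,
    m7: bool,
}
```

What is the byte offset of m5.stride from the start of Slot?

Msg: @0: layer [1B, align 1] → 1; @1: channels [1B, align 1] → 2; +2 pad (align 4); @4: width [4B, align 4] → 8; @8: stride [4B, align 4] → 12; size 12, align 4
@0: f [7B, align 1] → 7
@7: m2 [1B, align 1] → 8
@8: m12 [8B, align 1] → 16
@16: m10 [8B, align 1] → 24
@24: m0 [1B, align 1] → 25
@25: m5 [12B, align 1] → 37
within Msg: stride at 8
25 + 8 = 33

33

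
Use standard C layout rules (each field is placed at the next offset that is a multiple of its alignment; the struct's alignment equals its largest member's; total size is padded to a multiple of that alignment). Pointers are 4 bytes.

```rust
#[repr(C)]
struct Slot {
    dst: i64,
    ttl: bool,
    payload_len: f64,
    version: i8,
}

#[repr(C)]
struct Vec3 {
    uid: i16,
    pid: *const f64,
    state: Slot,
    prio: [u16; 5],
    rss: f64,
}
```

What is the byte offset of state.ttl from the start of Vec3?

Slot: @0: dst [8B, align 8] → 8; @8: ttl [1B, align 1] → 9; +7 pad (align 8); @16: payload_len [8B, align 8] → 24; @24: version [1B, align 1] → 25; +7 tail pad (align 8); size 32, align 8
@0: uid [2B, align 2] → 2
+2 pad (align 4)
@4: pid [4B, align 4] → 8
@8: state [32B, align 8] → 40
within Slot: ttl at 8
8 + 8 = 16

16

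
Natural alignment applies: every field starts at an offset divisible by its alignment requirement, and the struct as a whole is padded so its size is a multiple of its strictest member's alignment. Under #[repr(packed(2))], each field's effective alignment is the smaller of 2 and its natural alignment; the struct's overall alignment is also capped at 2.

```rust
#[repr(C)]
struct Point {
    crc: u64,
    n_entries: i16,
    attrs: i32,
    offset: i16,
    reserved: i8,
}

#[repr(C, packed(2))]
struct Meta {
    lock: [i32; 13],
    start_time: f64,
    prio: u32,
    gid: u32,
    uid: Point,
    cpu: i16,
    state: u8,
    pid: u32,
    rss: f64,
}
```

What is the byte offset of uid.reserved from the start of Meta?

86

Point: 0..8  crc  (8B, 8-aligned); 8..10  n_entries  (2B, 2-aligned); 10..12  -- padding (2B); 12..16  attrs  (4B, 4-aligned); 16..18  offset  (2B, 2-aligned); 18..19  reserved  (1B, 1-aligned); 19..24  -- tail padding (5B); sizeof = 24, alignof = 8
0..52  lock  (52B, 2-aligned)
52..60  start_time  (8B, 2-aligned)
60..64  prio  (4B, 2-aligned)
64..68  gid  (4B, 2-aligned)
68..92  uid  (24B, 2-aligned)
within Point: reserved at 18
68 + 18 = 86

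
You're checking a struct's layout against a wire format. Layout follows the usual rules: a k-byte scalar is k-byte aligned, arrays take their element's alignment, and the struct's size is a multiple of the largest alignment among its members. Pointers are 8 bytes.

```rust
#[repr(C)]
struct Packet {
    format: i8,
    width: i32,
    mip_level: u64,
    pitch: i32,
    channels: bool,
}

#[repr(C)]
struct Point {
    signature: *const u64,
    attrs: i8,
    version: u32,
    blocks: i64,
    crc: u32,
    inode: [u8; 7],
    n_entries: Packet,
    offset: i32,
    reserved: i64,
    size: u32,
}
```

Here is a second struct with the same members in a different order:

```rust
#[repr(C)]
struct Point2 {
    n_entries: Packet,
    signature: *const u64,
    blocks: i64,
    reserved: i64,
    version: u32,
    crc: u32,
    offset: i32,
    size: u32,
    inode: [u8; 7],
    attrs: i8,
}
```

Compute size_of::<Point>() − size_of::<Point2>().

Packet: @0: format [1B, align 1] → 1; +3 pad (align 4); @4: width [4B, align 4] → 8; @8: mip_level [8B, align 8] → 16; @16: pitch [4B, align 4] → 20; @20: channels [1B, align 1] → 21; +3 tail pad (align 8); size 24, align 8
@0: signature [8B, align 8] → 8
@8: attrs [1B, align 1] → 9
+3 pad (align 4)
@12: version [4B, align 4] → 16
@16: blocks [8B, align 8] → 24
@24: crc [4B, align 4] → 28
@28: inode [7B, align 1] → 35
+5 pad (align 8)
@40: n_entries [24B, align 8] → 64
@64: offset [4B, align 4] → 68
+4 pad (align 8)
@72: reserved [8B, align 8] → 80
@80: size [4B, align 4] → 84
+4 tail pad (align 8)
size 88, align 8
— Point2 —
@0: n_entries [24B, align 8] → 24
@24: signature [8B, align 8] → 32
@32: blocks [8B, align 8] → 40
@40: reserved [8B, align 8] → 48
@48: version [4B, align 4] → 52
@52: crc [4B, align 4] → 56
@56: offset [4B, align 4] → 60
@60: size [4B, align 4] → 64
@64: inode [7B, align 1] → 71
@71: attrs [1B, align 1] → 72
size 72, align 8
88 − 72 = 16

16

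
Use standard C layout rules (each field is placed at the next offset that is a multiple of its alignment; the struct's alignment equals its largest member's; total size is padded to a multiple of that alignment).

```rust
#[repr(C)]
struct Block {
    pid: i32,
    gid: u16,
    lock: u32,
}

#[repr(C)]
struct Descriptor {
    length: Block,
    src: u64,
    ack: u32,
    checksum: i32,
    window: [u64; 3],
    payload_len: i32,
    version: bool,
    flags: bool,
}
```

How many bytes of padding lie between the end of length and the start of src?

Block: pid at 0 (size 4, align 4) → ends 4; gid at 4 (size 2, align 2) → ends 6; pad 2 to align 4 for lock; lock at 8 (size 4, align 4) → ends 12; total 12 bytes, alignment 4
length at 0 (size 12, align 4) → ends 12
pad 4 to align 8 for src
src at 16 (size 8, align 8) → ends 24

4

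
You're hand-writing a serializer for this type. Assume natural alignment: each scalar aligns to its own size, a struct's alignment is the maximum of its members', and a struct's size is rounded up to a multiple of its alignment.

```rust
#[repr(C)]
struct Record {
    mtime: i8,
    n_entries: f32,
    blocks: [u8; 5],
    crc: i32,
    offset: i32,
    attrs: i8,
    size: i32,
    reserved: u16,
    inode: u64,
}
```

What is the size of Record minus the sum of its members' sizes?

15

mtime at 0 (size 1, align 1) → ends 1
pad 3 to align 4 for n_entries
n_entries at 4 (size 4, align 4) → ends 8
blocks at 8 (size 5, align 1) → ends 13
pad 3 to align 4 for crc
crc at 16 (size 4, align 4) → ends 20
offset at 20 (size 4, align 4) → ends 24
attrs at 24 (size 1, align 1) → ends 25
pad 3 to align 4 for size
size at 28 (size 4, align 4) → ends 32
reserved at 32 (size 2, align 2) → ends 34
pad 6 to align 8 for inode
inode at 40 (size 8, align 8) → ends 48
total 48 bytes, alignment 8
data bytes 33, size 48 → padding 15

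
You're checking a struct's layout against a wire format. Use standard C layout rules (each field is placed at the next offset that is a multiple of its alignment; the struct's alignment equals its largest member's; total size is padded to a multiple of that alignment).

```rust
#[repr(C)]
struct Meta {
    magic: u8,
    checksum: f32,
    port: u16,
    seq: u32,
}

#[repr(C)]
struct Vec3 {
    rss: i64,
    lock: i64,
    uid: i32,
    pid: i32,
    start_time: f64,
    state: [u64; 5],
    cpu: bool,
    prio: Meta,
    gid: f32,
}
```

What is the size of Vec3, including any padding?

96 bytes

Meta: @0: magic [1B, align 1] → 1; +3 pad (align 4); @4: checksum [4B, align 4] → 8; @8: port [2B, align 2] → 10; +2 pad (align 4); @12: seq [4B, align 4] → 16; size 16, align 4
@0: rss [8B, align 8] → 8
@8: lock [8B, align 8] → 16
@16: uid [4B, align 4] → 20
@20: pid [4B, align 4] → 24
@24: start_time [8B, align 8] → 32
@32: state [40B, align 8] → 72
@72: cpu [1B, align 1] → 73
+3 pad (align 4)
@76: prio [16B, align 4] → 92
@92: gid [4B, align 4] → 96
size 96, align 8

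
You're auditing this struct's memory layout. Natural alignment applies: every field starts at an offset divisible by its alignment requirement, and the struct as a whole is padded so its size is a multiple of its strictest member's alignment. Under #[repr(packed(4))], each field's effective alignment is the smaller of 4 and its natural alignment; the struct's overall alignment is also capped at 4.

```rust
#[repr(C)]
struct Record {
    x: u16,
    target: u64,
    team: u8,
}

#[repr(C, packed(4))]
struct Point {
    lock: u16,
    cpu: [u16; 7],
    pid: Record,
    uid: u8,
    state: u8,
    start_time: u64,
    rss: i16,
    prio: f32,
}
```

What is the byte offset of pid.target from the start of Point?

Record: @0: x [2B, align 2] → 2; +6 pad (align 8); @8: target [8B, align 8] → 16; @16: team [1B, align 1] → 17; +7 tail pad (align 8); size 24, align 8
@0: lock [2B, align 2] → 2
@2: cpu [14B, align 2] → 16
@16: pid [24B, align 4] → 40
within Record: target at 8
16 + 8 = 24

24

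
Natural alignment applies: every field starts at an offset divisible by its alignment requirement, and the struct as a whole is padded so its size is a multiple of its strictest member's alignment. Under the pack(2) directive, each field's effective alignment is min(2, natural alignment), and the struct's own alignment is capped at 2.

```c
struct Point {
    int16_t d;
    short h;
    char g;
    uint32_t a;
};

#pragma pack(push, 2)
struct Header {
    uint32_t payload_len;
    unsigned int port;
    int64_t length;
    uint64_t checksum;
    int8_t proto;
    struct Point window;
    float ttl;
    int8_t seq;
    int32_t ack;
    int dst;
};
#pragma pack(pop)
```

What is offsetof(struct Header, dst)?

Point: 0..2  d  (2B, 2-aligned); 2..4  h  (2B, 2-aligned); 4..5  g  (1B, 1-aligned); 5..8  -- padding (3B); 8..12  a  (4B, 4-aligned); sizeof = 12, alignof = 4
0..4  payload_len  (4B, 2-aligned)
4..8  port  (4B, 2-aligned)
8..16  length  (8B, 2-aligned)
16..24  checksum  (8B, 2-aligned)
24..25  proto  (1B, 1-aligned)
25..26  -- padding (1B)
26..38  window  (12B, 2-aligned)
38..42  ttl  (4B, 2-aligned)
42..43  seq  (1B, 1-aligned)
43..44  -- padding (1B)
44..48  ack  (4B, 2-aligned)
48..52  dst  (4B, 2-aligned)

48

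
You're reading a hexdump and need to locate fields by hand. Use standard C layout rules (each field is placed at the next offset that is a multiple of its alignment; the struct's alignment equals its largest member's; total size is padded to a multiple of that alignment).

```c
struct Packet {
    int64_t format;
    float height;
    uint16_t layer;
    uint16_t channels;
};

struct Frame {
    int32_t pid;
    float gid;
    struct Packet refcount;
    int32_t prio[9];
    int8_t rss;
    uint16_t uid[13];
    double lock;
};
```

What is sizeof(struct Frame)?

96 bytes

Packet: format at 0 (size 8, align 8) → ends 8; height at 8 (size 4, align 4) → ends 12; layer at 12 (size 2, align 2) → ends 14; channels at 14 (size 2, align 2) → ends 16; total 16 bytes, alignment 8
pid at 0 (size 4, align 4) → ends 4
gid at 4 (size 4, align 4) → ends 8
refcount at 8 (size 16, align 8) → ends 24
prio at 24 (size 36, align 4) → ends 60
rss at 60 (size 1, align 1) → ends 61
pad 1 to align 2 for uid
uid at 62 (size 26, align 2) → ends 88
lock at 88 (size 8, align 8) → ends 96
total 96 bytes, alignment 8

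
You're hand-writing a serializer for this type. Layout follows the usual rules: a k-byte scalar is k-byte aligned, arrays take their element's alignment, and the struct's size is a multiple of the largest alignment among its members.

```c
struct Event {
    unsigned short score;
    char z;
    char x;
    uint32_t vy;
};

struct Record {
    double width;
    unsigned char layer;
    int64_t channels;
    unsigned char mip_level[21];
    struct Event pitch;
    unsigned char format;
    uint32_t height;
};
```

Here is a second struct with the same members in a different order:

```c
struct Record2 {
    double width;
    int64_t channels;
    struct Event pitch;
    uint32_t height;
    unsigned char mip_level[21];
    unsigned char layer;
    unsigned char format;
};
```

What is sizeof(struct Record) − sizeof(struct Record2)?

8

Event: score at 0 (size 2, align 2) → ends 2; z at 2 (size 1, align 1) → ends 3; x at 3 (size 1, align 1) → ends 4; vy at 4 (size 4, align 4) → ends 8; total 8 bytes, alignment 4
width at 0 (size 8, align 8) → ends 8
layer at 8 (size 1, align 1) → ends 9
pad 7 to align 8 for channels
channels at 16 (size 8, align 8) → ends 24
mip_level at 24 (size 21, align 1) → ends 45
pad 3 to align 4 for pitch
pitch at 48 (size 8, align 4) → ends 56
format at 56 (size 1, align 1) → ends 57
pad 3 to align 4 for height
height at 60 (size 4, align 4) → ends 64
total 64 bytes, alignment 8
— Record2 —
width at 0 (size 8, align 8) → ends 8
channels at 8 (size 8, align 8) → ends 16
pitch at 16 (size 8, align 4) → ends 24
height at 24 (size 4, align 4) → ends 28
mip_level at 28 (size 21, align 1) → ends 49
layer at 49 (size 1, align 1) → ends 50
format at 50 (size 1, align 1) → ends 51
tail pad 5 to reach multiple of 8
total 56 bytes, alignment 8
64 − 56 = 8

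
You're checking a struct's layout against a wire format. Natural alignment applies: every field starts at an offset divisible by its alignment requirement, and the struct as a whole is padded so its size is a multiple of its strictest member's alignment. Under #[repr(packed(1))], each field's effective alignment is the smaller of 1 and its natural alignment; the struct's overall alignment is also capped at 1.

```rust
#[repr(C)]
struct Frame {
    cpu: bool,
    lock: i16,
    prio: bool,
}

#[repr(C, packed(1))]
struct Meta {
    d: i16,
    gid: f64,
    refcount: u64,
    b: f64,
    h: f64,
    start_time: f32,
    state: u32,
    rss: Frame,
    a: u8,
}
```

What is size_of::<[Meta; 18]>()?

Frame: cpu at 0 (size 1, align 1) → ends 1; pad 1 to align 2 for lock; lock at 2 (size 2, align 2) → ends 4; prio at 4 (size 1, align 1) → ends 5; tail pad 1 to reach multiple of 2; total 6 bytes, alignment 2
d at 0 (size 2, align 1) → ends 2
gid at 2 (size 8, align 1) → ends 10
refcount at 10 (size 8, align 1) → ends 18
b at 18 (size 8, align 1) → ends 26
h at 26 (size 8, align 1) → ends 34
start_time at 34 (size 4, align 1) → ends 38
state at 38 (size 4, align 1) → ends 42
rss at 42 (size 6, align 1) → ends 48
a at 48 (size 1, align 1) → ends 49
total 49 bytes, alignment 1
array of 18: 18 × 49 = 882

882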